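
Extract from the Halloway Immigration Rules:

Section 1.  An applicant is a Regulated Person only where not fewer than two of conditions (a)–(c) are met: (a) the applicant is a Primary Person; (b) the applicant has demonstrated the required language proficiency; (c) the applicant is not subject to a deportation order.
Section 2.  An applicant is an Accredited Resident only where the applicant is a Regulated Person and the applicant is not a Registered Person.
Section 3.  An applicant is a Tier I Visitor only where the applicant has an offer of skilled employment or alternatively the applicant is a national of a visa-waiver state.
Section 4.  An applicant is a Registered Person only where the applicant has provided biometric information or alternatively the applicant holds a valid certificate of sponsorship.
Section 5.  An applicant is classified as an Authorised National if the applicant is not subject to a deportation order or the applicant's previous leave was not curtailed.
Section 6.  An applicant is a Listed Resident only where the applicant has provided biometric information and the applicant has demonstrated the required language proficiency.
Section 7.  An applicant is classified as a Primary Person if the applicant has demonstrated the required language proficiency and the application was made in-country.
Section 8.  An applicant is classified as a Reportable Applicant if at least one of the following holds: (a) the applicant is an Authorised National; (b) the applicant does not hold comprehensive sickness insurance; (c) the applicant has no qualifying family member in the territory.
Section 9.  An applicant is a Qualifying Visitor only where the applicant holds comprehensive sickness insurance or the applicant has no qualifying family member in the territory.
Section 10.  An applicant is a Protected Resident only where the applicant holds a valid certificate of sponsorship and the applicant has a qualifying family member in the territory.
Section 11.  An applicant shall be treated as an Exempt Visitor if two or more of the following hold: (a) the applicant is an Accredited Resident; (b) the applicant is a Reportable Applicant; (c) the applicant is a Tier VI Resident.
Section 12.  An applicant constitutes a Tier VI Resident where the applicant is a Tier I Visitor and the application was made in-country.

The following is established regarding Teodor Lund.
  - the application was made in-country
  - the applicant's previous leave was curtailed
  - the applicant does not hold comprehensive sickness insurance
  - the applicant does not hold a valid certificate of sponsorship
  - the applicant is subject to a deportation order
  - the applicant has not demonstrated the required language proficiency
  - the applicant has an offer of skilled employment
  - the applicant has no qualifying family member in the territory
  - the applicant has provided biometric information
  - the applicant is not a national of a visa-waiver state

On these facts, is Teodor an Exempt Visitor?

section 7 — Primary Person: [the applicant has demonstrated the required language proficiency? no] AND [the application was made in-country? yes] → not satisfied.
section 1 — Regulated Person: Primary Person (section 7)? no; the applicant has demonstrated the required language proficiency? no; the applicant is not subject to a deportation order? no — 0 of 3 hold (need ≥2) → not satisfied.
section 4 — Registered Person: [the applicant has provided biometric information? yes] OR [the applicant holds a valid certificate of sponsorship? no] → satisfied.
section 2 — Accredited Resident: [Regulated Person (section 1)? no] AND [not a Registered Person (section 4)? no] → not satisfied.
section 5 — Authorised National: [the applicant is not subject to a deportation order? no] OR [the applicant's previous leave was not curtailed? no] → not satisfied.
section 8 — Reportable Applicant: [Authorised National (section 5)? no] OR [the applicant does not hold comprehensive sickness insurance? yes] OR [the applicant has no qualifying family member in the territory? yes] → satisfied.
section 3 — Tier I Visitor: [the applicant has an offer of skilled employment? yes] OR [the applicant is a national of a visa-waiver state? no] → satisfied.
section 12 — Tier VI Resident: [Tier I Visitor (section 3)? yes] AND [the application was made in-country? yes] → satisfied.
section 11 — Exempt Visitor: Accredited Resident (section 2)? no; Reportable Applicant (section 8)? yes; Tier VI Resident (section 12)? yes — 2 of 3 hold (need ≥2) → satisfied.

Yes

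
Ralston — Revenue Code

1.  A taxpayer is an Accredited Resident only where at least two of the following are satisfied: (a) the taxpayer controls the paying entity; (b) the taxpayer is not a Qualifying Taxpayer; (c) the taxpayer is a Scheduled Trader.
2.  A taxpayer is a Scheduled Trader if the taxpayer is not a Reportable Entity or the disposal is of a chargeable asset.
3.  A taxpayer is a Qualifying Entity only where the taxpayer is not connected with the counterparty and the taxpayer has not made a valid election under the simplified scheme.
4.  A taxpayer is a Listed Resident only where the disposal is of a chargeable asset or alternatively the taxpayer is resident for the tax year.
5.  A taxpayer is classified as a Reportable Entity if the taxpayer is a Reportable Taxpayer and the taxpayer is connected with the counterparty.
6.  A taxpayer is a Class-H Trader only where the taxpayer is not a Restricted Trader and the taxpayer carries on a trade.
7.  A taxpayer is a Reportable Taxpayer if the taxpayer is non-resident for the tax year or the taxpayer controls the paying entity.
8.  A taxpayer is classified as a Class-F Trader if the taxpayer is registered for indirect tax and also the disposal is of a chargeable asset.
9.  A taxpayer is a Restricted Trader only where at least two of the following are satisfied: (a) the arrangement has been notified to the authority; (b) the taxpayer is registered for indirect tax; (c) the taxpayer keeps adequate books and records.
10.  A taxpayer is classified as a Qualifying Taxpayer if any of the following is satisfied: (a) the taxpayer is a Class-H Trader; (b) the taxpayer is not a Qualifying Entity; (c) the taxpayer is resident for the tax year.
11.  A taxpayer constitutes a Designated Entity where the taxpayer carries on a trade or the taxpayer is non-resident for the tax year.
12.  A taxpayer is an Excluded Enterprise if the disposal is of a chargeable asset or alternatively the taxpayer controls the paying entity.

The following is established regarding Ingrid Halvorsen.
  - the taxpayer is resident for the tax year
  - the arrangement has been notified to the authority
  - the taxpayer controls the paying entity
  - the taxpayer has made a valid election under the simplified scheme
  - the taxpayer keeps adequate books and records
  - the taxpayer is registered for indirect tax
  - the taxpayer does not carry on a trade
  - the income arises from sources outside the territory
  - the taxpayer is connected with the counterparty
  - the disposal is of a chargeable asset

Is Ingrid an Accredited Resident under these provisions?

Under paragraph 9: the arrangement has been notified to the authority? yes; the taxpayer is registered for indirect tax? yes; the taxpayer keeps adequate books and records? yes — 3 of 3 hold (need ≥2) → satisfied.
Under paragraph 6: not a Restricted Trader (paragraph 9)? no; and the taxpayer carries on a trade? no. So the taxpayer is not a Class-H Trader.
Under paragraph 3: the taxpayer is not connected with the counterparty? no; and the taxpayer has not made a valid election under the simplified scheme? no. So the taxpayer is not a Qualifying Entity.
Under paragraph 10: Class-H Trader (paragraph 6)? no; or not a Qualifying Entity (paragraph 3)? yes; or the taxpayer is resident for the tax year? yes. So the taxpayer is a Qualifying Taxpayer.
Under paragraph 7: the taxpayer is non-resident for the tax year? no; or the taxpayer controls the paying entity? yes. So the taxpayer is a Reportable Taxpayer.
Under paragraph 5: Reportable Taxpayer (paragraph 7)? yes; and the taxpayer is connected with the counterparty? yes. So the taxpayer is a Reportable Entity.
Under paragraph 2: not a Reportable Entity (paragraph 5)? no; or the disposal is of a chargeable asset? yes. So the taxpayer is a Scheduled Trader.
Under paragraph 1: the taxpayer controls the paying entity? yes; not a Qualifying Taxpayer (paragraph 10)? no; Scheduled Trader (paragraph 2)? yes — 2 of 3 hold (need ≥2) → satisfied.

Yes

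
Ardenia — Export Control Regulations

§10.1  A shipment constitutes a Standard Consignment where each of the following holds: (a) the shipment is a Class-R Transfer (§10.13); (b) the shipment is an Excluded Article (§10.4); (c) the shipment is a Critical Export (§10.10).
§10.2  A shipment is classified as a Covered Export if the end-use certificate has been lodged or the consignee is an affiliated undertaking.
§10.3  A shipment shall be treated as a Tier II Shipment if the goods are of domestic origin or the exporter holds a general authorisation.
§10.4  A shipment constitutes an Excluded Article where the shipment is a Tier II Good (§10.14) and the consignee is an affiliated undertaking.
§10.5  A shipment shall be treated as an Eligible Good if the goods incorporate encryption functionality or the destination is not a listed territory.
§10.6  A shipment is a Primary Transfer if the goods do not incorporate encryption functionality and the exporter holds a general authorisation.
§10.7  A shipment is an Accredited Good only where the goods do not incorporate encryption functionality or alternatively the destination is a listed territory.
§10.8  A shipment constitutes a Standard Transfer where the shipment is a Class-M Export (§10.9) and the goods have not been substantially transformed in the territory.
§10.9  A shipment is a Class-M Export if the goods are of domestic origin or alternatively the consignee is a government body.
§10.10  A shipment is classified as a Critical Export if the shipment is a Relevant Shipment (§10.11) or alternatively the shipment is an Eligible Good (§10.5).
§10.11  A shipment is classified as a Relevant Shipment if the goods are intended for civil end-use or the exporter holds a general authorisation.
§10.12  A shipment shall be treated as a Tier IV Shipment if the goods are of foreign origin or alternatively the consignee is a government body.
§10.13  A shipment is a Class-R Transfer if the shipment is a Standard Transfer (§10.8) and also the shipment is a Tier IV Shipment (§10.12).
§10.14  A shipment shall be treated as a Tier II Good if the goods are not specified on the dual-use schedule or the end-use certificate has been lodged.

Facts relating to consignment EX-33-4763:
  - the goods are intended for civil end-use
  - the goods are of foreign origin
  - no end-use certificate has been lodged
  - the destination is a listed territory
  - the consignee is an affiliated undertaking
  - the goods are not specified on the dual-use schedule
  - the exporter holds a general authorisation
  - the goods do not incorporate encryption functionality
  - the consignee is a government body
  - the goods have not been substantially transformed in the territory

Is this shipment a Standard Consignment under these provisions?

Yes

§10.9 — Class-M Export: [the goods are of domestic origin? no] OR [the consignee is a government body? yes] → satisfied.
§10.8 — Standard Transfer: [Class-M Export (§10.9)? yes] AND [the goods have not been substantially transformed in the territory? yes] → satisfied.
§10.12 — Tier IV Shipment: [the goods are of foreign origin? yes] OR [the consignee is a government body? yes] → satisfied.
§10.13 — Class-R Transfer: [Standard Transfer (§10.8)? yes] AND [Tier IV Shipment (§10.12)? yes] → satisfied.
§10.14 — Tier II Good: [the goods are not specified on the dual-use schedule? yes] OR [the end-use certificate has been lodged? no] → satisfied.
§10.4 — Excluded Article: [Tier II Good (§10.14)? yes] AND [the consignee is an affiliated undertaking? yes] → satisfied.
§10.11 — Relevant Shipment: [the goods are intended for civil end-use? yes] OR [the exporter holds a general authorisation? yes] → satisfied.
§10.5 — Eligible Good: [the goods incorporate encryption functionality? no] OR [the destination is not a listed territory? no] → not satisfied.
§10.10 — Critical Export: [Relevant Shipment (§10.11)? yes] OR [Eligible Good (§10.5)? no] → satisfied.
§10.1 — Standard Consignment: [Class-R Transfer (§10.13)? yes] AND [Excluded Article (§10.4)? yes] AND [Critical Export (§10.10)? yes] → satisfied.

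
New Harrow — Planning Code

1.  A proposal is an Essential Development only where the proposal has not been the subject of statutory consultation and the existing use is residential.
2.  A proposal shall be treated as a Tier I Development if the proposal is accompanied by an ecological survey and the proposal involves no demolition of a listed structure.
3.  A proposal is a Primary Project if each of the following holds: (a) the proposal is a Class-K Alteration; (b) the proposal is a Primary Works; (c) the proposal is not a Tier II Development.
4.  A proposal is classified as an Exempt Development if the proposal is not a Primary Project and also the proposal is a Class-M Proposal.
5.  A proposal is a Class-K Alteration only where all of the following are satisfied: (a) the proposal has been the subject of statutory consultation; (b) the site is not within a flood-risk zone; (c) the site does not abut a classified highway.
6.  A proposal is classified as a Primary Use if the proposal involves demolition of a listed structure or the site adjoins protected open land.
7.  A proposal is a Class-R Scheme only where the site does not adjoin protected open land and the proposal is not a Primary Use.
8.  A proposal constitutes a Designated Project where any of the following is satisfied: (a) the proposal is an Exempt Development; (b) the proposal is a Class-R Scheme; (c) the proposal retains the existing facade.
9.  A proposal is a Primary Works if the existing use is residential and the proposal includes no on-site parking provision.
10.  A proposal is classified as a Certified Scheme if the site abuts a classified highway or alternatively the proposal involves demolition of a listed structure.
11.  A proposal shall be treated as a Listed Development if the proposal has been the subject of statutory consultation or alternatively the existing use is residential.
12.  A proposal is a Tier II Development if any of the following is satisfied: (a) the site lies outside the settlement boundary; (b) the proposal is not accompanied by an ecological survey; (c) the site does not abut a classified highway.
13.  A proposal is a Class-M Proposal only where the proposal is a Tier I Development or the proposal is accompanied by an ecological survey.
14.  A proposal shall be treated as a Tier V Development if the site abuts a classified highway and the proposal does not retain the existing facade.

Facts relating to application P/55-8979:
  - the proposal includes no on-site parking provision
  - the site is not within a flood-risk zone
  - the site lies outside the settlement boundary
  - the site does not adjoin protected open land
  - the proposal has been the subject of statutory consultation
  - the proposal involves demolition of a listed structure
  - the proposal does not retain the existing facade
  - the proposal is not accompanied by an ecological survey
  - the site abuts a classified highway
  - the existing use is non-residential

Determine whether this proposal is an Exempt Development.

paragraph 5 — Class-K Alteration: [the proposal has been the subject of statutory consultation? yes] AND [the site is not within a flood-risk zone? yes] AND [the site does not abut a classified highway? no] → not satisfied.
paragraph 9 — Primary Works: [the existing use is residential? no] AND [the proposal includes no on-site parking provision? yes] → not satisfied.
paragraph 12 — Tier II Development: [the site lies outside the settlement boundary? yes] OR [the proposal is not accompanied by an ecological survey? yes] OR [the site does not abut a classified highway? no] → satisfied.
paragraph 3 — Primary Project: [Class-K Alteration (paragraph 5)? no] AND [Primary Works (paragraph 9)? no] AND [not a Tier II Development (paragraph 12)? no] → not satisfied.
paragraph 2 — Tier I Development: [the proposal is accompanied by an ecological survey? no] AND [the proposal involves no demolition of a listed structure? no] → not satisfied.
paragraph 13 — Class-M Proposal: [Tier I Development (paragraph 2)? no] OR [the proposal is accompanied by an ecological survey? no] → not satisfied.
paragraph 4 — Exempt Development: [not a Primary Project (paragraph 3)? yes] AND [Class-M Proposal (paragraph 13)? no] → not satisfied.

No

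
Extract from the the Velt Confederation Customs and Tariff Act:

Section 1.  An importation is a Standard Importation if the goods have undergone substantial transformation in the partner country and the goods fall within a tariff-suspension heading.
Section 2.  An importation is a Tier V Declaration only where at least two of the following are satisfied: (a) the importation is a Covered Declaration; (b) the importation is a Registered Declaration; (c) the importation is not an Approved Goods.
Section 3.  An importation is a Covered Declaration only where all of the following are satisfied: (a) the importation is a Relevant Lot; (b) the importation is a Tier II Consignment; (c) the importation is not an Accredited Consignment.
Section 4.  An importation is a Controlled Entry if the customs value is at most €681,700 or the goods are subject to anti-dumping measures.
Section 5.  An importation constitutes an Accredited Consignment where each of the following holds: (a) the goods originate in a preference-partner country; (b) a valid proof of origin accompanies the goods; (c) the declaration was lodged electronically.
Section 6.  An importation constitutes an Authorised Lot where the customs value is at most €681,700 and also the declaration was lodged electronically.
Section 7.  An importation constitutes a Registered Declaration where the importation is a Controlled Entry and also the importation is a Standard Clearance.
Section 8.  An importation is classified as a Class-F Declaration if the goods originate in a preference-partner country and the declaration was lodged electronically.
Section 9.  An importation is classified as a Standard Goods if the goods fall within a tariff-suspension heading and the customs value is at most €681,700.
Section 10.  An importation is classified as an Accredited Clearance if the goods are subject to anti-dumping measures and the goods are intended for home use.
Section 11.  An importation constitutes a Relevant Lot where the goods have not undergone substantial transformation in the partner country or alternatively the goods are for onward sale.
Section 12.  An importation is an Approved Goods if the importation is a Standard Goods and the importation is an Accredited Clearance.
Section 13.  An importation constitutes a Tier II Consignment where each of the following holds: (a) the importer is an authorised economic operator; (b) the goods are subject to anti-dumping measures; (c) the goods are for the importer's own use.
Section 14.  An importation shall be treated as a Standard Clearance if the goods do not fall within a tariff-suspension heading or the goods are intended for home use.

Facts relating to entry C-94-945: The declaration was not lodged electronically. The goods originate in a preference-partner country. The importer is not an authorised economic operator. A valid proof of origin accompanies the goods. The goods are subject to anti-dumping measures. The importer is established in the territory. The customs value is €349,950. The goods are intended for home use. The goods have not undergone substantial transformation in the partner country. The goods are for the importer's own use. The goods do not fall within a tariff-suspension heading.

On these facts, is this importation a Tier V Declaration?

Under section 11: the goods have not undergone substantial transformation in the partner country? yes; or the goods are for onward sale? no. So the importation is a Relevant Lot.
Under section 13: the importer is an authorised economic operator? no; and the goods are subject to anti-dumping measures? yes; and the goods are for the importer's own use? yes. So the importation is not a Tier II Consignment.
Under section 5: the goods originate in a preference-partner country? yes; and a valid proof of origin accompanies the goods? yes; and the declaration was lodged electronically? no. So the importation is not an Accredited Consignment.
Under section 3: Relevant Lot (section 11)? yes; and Tier II Consignment (section 13)? no; and not an Accredited Consignment (section 5)? yes. So the importation is not a Covered Declaration.
Under section 4: customs value: €349,950 ≤ €681,700? yes; or the goods are subject to anti-dumping measures? yes. So the importation is a Controlled Entry.
Under section 14: the goods do not fall within a tariff-suspension heading? yes; or the goods are intended for home use? yes. So the importation is a Standard Clearance.
Under section 7: Controlled Entry (section 4)? yes; and Standard Clearance (section 14)? yes. So the importation is a Registered Declaration.
Under section 9: the goods fall within a tariff-suspension heading? no; and customs value: €349,950 ≤ €681,700? yes. So the importation is not a Standard Goods.
Under section 10: the goods are subject to anti-dumping measures? yes; and the goods are intended for home use? yes. So the importation is an Accredited Clearance.
Under section 12: Standard Goods (section 9)? no; and Accredited Clearance (section 10)? yes. So the importation is not an Approved Goods.
Under section 2: Covered Declaration (section 3)? no; Registered Declaration (section 7)? yes; not an Approved Goods (section 12)? yes — 2 of 3 hold (need ≥2) → satisfied.

Yes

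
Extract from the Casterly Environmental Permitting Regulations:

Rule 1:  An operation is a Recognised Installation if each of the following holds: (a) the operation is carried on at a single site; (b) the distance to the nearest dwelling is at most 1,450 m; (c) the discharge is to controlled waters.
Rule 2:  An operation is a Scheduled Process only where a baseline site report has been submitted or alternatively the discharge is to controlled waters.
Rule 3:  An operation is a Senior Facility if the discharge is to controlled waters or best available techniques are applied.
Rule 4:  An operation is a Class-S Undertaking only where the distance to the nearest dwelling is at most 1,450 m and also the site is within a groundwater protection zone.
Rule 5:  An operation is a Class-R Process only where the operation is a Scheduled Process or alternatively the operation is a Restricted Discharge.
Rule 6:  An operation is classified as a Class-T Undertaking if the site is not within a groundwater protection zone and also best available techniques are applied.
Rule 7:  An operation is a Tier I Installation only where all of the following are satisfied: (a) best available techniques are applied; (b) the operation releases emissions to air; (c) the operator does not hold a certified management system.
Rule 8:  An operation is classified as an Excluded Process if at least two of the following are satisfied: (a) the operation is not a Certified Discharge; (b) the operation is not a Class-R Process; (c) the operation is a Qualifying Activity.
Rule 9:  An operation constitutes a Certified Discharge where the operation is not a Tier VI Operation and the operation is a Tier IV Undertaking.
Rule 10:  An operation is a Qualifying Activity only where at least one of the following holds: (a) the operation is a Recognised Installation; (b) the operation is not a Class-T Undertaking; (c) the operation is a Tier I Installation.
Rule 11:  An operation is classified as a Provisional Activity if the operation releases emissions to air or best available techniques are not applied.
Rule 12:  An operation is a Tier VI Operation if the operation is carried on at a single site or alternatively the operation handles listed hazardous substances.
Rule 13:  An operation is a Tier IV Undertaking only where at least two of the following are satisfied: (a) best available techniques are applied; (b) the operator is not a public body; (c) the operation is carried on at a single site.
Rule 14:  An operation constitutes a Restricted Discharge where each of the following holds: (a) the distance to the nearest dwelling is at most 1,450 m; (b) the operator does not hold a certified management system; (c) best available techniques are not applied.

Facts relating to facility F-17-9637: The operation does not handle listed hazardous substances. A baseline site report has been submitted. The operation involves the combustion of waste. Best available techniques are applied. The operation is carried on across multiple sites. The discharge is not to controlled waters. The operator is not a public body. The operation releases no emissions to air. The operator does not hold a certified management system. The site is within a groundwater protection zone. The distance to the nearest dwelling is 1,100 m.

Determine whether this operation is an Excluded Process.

Under rule 12: the operation is carried on at a single site? no; or the operation handles listed hazardous substances? no. So the operation is not a Tier VI Operation.
Under rule 13: best available techniques are applied? yes; the operator is not a public body? yes; the operation is carried on at a single site? no — 2 of 3 hold (need ≥2) → satisfied.
Under rule 9: not a Tier VI Operation (rule 12)? yes; and Tier IV Undertaking (rule 13)? yes. So the operation is a Certified Discharge.
Under rule 2: a baseline site report has been submitted? yes; or the discharge is to controlled waters? no. So the operation is a Scheduled Process.
Under rule 14: distance to the nearest dwelling: 1,100 m ≤ 1,450 m? yes; and the operator does not hold a certified management system? yes; and best available techniques are not applied? no. So the operation is not a Restricted Discharge.
Under rule 5: Scheduled Process (rule 2)? yes; or Restricted Discharge (rule 14)? no. So the operation is a Class-R Process.
Under rule 1: the operation is carried on at a single site? no; and distance to the nearest dwelling: 1,100 m ≤ 1,450 m? yes; and the discharge is to controlled waters? no. So the operation is not a Recognised Installation.
Under rule 6: the site is not within a groundwater protection zone? no; and best available techniques are applied? yes. So the operation is not a Class-T Undertaking.
Under rule 7: best available techniques are applied? yes; and the operation releases emissions to air? no; and the operator does not hold a certified management system? yes. So the operation is not a Tier I Installation.
Under rule 10: Recognised Installation (rule 1)? no; or not a Class-T Undertaking (rule 6)? yes; or Tier I Installation (rule 7)? no. So the operation is a Qualifying Activity.
Under rule 8: not a Certified Discharge (rule 9)? no; not a Class-R Process (rule 5)? no; Qualifying Activity (rule 10)? yes — 1 of 3 hold (need ≥2) → not satisfied.

No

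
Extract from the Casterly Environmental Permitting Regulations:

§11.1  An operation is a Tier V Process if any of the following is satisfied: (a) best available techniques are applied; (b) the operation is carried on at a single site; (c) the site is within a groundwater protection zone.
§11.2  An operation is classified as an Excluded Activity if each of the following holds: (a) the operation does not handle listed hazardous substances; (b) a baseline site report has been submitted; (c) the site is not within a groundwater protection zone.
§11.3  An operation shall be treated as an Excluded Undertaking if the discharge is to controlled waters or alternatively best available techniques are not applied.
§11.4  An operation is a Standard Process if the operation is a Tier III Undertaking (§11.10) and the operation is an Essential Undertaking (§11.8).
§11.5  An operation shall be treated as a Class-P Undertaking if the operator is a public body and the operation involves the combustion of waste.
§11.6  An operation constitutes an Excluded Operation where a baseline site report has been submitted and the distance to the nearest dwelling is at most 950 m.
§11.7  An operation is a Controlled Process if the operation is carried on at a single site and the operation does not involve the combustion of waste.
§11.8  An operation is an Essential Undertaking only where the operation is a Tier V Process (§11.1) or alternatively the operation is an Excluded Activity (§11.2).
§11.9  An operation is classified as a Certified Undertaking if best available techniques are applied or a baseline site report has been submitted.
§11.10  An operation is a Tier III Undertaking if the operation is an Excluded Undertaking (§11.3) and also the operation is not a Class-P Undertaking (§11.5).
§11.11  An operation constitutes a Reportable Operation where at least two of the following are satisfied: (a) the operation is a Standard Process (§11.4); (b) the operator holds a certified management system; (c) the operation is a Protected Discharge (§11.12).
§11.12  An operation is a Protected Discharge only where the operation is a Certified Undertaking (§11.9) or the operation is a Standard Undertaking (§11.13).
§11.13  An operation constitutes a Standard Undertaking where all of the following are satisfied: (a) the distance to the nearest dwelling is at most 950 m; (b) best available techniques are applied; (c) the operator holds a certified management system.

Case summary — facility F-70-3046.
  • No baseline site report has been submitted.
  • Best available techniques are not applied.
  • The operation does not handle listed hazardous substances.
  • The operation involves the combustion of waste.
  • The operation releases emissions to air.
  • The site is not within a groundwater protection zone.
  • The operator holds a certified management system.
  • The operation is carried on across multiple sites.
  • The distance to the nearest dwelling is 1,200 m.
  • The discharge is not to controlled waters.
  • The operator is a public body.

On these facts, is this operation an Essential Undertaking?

No

Under §11.1: best available techniques are applied? no; or the operation is carried on at a single site? no; or the site is within a groundwater protection zone? no. So the operation is not a Tier V Process.
Under §11.2: the operation does not handle listed hazardous substances? yes; and a baseline site report has been submitted? no; and the site is not within a groundwater protection zone? yes. So the operation is not an Excluded Activity.
Under §11.8: Tier V Process (§11.1)? no; or Excluded Activity (§11.2)? no. So the operation is not an Essential Undertaking.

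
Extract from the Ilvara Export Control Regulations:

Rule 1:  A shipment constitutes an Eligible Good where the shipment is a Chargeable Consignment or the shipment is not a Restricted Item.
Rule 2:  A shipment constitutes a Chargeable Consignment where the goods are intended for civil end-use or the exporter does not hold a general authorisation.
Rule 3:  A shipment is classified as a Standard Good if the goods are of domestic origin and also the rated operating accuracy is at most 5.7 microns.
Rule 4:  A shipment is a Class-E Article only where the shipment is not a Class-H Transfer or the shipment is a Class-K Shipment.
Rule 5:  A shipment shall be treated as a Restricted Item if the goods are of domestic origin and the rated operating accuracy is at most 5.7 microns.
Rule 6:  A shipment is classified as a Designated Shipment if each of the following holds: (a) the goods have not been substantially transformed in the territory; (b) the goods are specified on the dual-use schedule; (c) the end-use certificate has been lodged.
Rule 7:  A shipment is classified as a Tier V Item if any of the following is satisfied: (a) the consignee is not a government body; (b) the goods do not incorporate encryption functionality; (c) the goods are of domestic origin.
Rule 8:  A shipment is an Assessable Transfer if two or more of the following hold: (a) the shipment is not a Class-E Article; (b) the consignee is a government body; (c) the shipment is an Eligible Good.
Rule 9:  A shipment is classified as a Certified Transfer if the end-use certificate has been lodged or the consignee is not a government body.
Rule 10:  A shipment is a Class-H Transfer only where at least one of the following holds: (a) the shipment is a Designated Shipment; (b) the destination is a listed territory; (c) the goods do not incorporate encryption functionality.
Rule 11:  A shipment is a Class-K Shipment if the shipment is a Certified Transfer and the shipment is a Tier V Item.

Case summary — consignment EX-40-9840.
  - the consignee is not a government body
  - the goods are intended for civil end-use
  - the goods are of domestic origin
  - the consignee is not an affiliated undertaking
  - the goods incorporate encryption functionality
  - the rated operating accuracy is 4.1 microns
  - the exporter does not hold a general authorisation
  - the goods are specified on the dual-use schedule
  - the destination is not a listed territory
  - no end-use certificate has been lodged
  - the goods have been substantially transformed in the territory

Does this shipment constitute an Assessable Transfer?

rule 6 — Designated Shipment: [the goods have not been substantially transformed in the territory? no] AND [the goods are specified on the dual-use schedule? yes] AND [the end-use certificate has been lodged? no] → not satisfied.
rule 10 — Class-H Transfer: [Designated Shipment (rule 6)? no] OR [the destination is a listed territory? no] OR [the goods do not incorporate encryption functionality? no] → not satisfied.
rule 9 — Certified Transfer: [the end-use certificate has been lodged? no] OR [the consignee is not a government body? yes] → satisfied.
rule 7 — Tier V Item: [the consignee is not a government body? yes] OR [the goods do not incorporate encryption functionality? no] OR [the goods are of domestic origin? yes] → satisfied.
rule 11 — Class-K Shipment: [Certified Transfer (rule 9)? yes] AND [Tier V Item (rule 7)? yes] → satisfied.
rule 4 — Class-E Article: [not a Class-H Transfer (rule 10)? yes] OR [Class-K Shipment (rule 11)? yes] → satisfied.
rule 2 — Chargeable Consignment: [the goods are intended for civil end-use? yes] OR [the exporter does not hold a general authorisation? yes] → satisfied.
rule 5 — Restricted Item: [the goods are of domestic origin? yes] AND [rated operating accuracy: 4.1 microns ≤ 5.7 microns? yes] → satisfied.
rule 1 — Eligible Good: [Chargeable Consignment (rule 2)? yes] OR [not a Restricted Item (rule 5)? no] → satisfied.
rule 8 — Assessable Transfer: not a Class-E Article (rule 4)? no; the consignee is a government body? no; Eligible Good (rule 1)? yes — 1 of 3 hold (need ≥2) → not satisfied.

No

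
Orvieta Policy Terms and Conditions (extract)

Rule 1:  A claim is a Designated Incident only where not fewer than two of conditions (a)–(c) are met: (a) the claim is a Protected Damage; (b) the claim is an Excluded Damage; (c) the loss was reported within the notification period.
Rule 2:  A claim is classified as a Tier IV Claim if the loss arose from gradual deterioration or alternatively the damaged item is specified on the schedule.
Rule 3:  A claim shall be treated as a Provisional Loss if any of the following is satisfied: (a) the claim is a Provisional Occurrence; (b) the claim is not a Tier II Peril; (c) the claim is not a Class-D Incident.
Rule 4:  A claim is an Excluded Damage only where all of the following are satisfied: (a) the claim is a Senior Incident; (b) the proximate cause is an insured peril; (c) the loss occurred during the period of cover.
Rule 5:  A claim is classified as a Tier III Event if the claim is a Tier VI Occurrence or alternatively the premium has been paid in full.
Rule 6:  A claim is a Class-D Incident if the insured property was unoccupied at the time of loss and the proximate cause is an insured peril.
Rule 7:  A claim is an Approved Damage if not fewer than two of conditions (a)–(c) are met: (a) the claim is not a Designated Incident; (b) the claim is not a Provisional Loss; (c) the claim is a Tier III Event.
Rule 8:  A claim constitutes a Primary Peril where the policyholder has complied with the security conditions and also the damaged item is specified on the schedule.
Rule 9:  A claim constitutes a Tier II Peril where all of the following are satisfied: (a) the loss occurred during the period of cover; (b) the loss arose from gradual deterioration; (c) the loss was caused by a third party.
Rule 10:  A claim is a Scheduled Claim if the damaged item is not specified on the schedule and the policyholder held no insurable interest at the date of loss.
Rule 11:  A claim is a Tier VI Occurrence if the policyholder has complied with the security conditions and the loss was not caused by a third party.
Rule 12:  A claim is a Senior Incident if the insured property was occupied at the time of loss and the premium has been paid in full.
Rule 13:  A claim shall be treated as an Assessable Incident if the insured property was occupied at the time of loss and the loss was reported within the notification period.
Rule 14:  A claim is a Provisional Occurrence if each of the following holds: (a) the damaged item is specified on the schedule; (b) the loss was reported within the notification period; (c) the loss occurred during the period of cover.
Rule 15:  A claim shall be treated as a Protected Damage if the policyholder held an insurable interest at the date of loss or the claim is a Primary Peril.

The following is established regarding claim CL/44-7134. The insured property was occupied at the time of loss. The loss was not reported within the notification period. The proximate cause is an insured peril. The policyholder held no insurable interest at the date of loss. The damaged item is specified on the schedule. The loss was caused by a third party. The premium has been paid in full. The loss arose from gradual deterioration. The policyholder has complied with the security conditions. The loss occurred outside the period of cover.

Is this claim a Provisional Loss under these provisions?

Yes

rule 14 — Provisional Occurrence: [the damaged item is specified on the schedule? yes] AND [the loss was reported within the notification period? no] AND [the loss occurred during the period of cover? no] → not satisfied.
rule 9 — Tier II Peril: [the loss occurred during the period of cover? no] AND [the loss arose from gradual deterioration? yes] AND [the loss was caused by a third party? yes] → not satisfied.
rule 6 — Class-D Incident: [the insured property was unoccupied at the time of loss? no] AND [the proximate cause is an insured peril? yes] → not satisfied.
rule 3 — Provisional Loss: [Provisional Occurrence (rule 14)? no] OR [not a Tier II Peril (rule 9)? yes] OR [not a Class-D Incident (rule 6)? yes] → satisfied.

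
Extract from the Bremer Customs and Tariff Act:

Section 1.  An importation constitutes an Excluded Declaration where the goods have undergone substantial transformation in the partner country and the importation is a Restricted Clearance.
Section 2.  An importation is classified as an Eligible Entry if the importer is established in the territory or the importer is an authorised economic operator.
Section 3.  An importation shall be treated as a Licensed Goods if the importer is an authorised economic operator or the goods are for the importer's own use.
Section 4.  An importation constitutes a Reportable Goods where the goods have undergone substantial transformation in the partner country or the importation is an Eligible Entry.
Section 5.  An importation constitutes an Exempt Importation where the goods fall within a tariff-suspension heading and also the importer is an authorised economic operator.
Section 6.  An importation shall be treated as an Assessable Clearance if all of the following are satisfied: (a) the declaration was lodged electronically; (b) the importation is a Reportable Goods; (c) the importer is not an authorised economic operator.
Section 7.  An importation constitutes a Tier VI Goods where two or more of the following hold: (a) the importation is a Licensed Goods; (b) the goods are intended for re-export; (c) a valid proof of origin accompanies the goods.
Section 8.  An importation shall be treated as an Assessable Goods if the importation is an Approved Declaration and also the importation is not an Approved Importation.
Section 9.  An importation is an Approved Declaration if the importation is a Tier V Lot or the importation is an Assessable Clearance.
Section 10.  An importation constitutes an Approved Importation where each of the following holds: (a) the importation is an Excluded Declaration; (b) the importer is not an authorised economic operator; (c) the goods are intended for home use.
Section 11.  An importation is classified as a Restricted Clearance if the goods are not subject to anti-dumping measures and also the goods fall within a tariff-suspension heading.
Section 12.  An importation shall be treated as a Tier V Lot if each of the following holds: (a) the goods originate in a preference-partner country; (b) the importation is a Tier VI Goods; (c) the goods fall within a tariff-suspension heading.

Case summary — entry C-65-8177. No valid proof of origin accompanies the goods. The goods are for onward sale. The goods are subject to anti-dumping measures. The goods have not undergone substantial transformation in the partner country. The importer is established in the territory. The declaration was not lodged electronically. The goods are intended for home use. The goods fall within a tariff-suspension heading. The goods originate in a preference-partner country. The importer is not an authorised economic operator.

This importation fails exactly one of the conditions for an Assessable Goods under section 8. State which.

Approved Declaration

section 3 — Licensed Goods: [the importer is an authorised economic operator? no] OR [the goods are for the importer's own use? no] → not satisfied.
section 7 — Tier VI Goods: Licensed Goods (section 3)? no; the goods are intended for re-export? no; a valid proof of origin accompanies the goods? no — 0 of 3 hold (need ≥2) → not satisfied.
section 12 — Tier V Lot: [the goods originate in a preference-partner country? yes] AND [Tier VI Goods (section 7)? no] AND [the goods fall within a tariff-suspension heading? yes] → not satisfied.
section 2 — Eligible Entry: [the importer is established in the territory? yes] OR [the importer is an authorised economic operator? no] → satisfied.
section 4 — Reportable Goods: [the goods have undergone substantial transformation in the partner country? no] OR [Eligible Entry (section 2)? yes] → satisfied.
section 6 — Assessable Clearance: [the declaration was lodged electronically? no] AND [Reportable Goods (section 4)? yes] AND [the importer is not an authorised economic operator? yes] → not satisfied.
section 9 — Approved Declaration: [Tier V Lot (section 12)? no] OR [Assessable Clearance (section 6)? no] → not satisfied.
section 11 — Restricted Clearance: [the goods are not subject to anti-dumping measures? no] AND [the goods fall within a tariff-suspension heading? yes] → not satisfied.
section 1 — Excluded Declaration: [the goods have undergone substantial transformation in the partner country? no] AND [Restricted Clearance (section 11)? no] → not satisfied.
section 10 — Approved Importation: [Excluded Declaration (section 1)? no] AND [the importer is not an authorised economic operator? yes] AND [the goods are intended for home use? yes] → not satisfied.
section 8 — Assessable Goods: [Approved Declaration (section 9)? no] AND [not an Approved Importation (section 10)? yes] → not satisfied.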